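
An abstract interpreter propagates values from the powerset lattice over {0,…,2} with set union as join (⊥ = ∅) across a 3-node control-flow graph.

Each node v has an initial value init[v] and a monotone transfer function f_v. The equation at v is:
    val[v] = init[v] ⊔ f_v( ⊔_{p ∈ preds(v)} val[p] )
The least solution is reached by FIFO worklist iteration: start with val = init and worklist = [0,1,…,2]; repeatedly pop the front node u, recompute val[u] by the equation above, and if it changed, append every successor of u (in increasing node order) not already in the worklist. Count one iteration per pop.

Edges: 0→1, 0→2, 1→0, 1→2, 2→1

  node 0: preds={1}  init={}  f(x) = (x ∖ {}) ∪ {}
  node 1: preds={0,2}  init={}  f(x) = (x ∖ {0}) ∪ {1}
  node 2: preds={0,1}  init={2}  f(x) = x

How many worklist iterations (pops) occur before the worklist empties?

6

Trace (6 dequeues):
  [1] u=0 | in {} | out {} | ==
  [2] u=1 | in {2} | out {1,2} | prev {} | push {0}
  [3] u=2 | in {1,2} | out {1,2} | prev {2} | push {1}
  [4] u=0 | in {1,2} | out {1,2} | prev {} | push {2}
  [5] u=1 | in {1,2} | out {1,2} | ==
  [6] u=2 | in {1,2} | out {1,2} | ==

Converged values:
  [0] {1,2}
  [1] {1,2}
  [2] {1,2}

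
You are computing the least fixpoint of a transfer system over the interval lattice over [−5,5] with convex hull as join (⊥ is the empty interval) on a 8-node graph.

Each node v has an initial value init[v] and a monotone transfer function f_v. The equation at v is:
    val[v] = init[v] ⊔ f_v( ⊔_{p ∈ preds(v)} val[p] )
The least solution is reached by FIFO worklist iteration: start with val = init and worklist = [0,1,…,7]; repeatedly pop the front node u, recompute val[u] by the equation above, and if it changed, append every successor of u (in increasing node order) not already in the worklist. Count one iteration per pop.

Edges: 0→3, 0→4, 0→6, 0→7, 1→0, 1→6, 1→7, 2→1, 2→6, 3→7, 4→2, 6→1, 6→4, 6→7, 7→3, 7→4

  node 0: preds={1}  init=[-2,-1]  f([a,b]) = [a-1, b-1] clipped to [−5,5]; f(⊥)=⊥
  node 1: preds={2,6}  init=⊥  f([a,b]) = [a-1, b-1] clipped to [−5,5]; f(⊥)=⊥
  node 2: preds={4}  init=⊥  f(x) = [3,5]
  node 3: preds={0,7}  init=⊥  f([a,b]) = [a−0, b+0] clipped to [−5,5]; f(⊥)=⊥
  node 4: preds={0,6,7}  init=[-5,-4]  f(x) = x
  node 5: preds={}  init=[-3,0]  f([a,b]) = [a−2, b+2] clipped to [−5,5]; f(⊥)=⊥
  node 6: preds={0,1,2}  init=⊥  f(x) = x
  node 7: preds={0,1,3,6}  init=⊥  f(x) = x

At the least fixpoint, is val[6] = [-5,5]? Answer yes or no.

yes

Trace (26 dequeues):
  [1] u=0 | in ⊥ | out [-2,-1] | ==
  [2] u=1 | in ⊥ | out ⊥ | ==
  [3] u=2 | in [-5,-4] | out [3,5] | prev ⊥ | push {1}
  [4] u=3 | in [-2,-1] | out [-2,-1] | prev ⊥ | push {}
  [5] u=4 | in [-2,-1] | out [-5,-1] | prev [-5,-4] | push {2}
  [6] u=5 | in ⊥ | out [-3,0] | ==
  [7] u=6 | in [-2,5] | out [-2,5] | prev ⊥ | push {4}
  [8] u=7 | in [-2,5] | out [-2,5] | prev ⊥ | push {3}
  [9] u=1 | in [-2,5] | out [-3,4] | prev ⊥ | push {0,6,7}
  [10] u=2 | in [-5,-1] | out [3,5] | ==
  [11] u=4 | in [-2,5] | out [-5,5] | prev [-5,-1] | push {2}
  [12] u=3 | in [-2,5] | out [-2,5] | prev [-2,-1] | push {}
  [13] u=0 | in [-3,4] | out [-4,3] | prev [-2,-1] | push {3,4}
  [14] u=6 | in [-4,5] | out [-4,5] | prev [-2,5] | push {1}
  [15] u=7 | in [-4,5] | out [-4,5] | prev [-2,5] | push {}
  [16] u=2 | in [-5,5] | out [3,5] | ==
  [17] u=3 | in [-4,5] | out [-4,5] | prev [-2,5] | push {7}
  [18] u=4 | in [-4,5] | out [-5,5] | ==
  [19] u=1 | in [-4,5] | out [-5,4] | prev [-3,4] | push {0,6}
  [20] u=7 | in [-5,5] | out [-5,5] | prev [-4,5] | push {3,4}
  [21] u=0 | in [-5,4] | out [-5,3] | prev [-4,3] | push {7}
  [22] u=6 | in [-5,5] | out [-5,5] | prev [-4,5] | push {1}
  [23] u=3 | in [-5,5] | out [-5,5] | prev [-4,5] | push {}
  [24] u=4 | in [-5,5] | out [-5,5] | ==
  [25] u=7 | in [-5,5] | out [-5,5] | ==
  [26] u=1 | in [-5,5] | out [-5,4] | ==

Converged values:
  [0] [-5,3]
  [1] [-5,4]
  [2] [3,5]
  [3] [-5,5]
  [4] [-5,5]
  [5] [-3,0]
  [6] [-5,5]
  [7] [-5,5]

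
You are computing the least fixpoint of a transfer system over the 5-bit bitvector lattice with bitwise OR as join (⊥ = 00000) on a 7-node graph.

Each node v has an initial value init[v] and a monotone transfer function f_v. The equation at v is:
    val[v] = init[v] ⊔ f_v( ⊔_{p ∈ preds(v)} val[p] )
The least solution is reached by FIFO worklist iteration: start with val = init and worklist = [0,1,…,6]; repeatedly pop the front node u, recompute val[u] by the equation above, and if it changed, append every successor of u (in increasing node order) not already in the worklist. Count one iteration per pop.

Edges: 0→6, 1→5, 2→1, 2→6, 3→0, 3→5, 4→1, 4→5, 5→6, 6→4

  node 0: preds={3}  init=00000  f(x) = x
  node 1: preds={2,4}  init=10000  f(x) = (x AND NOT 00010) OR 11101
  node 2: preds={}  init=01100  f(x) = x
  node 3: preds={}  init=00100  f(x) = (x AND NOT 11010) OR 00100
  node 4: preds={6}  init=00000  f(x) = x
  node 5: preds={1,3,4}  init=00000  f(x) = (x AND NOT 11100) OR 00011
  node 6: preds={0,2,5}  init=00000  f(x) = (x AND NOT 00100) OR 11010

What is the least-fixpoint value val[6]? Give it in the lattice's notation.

Iteration log — 10 steps:
  step 1. node 0  ⊔preds=00100  new=00100  old=00000  +wl: 
  step 2. node 1  ⊔preds=01100  new=11101  old=10000  +wl: 
  step 3. node 2  ⊔preds=00000  new=01100  stable
  step 4. node 3  ⊔preds=00000  new=00100  stable
  step 5. node 4  ⊔preds=00000  new=00000  stable
  step 6. node 5  ⊔preds=11101  new=00011  old=00000  +wl: 
  step 7. node 6  ⊔preds=01111  new=11011  old=00000  +wl: 4
  step 8. node 4  ⊔preds=11011  new=11011  old=00000  +wl: 1,5
  step 9. node 1  ⊔preds=11111  new=11101  stable
  step 10. node 5  ⊔preds=11111  new=00011  stable

Least fixpoint reached:
  node 0: 00100
  node 1: 11101
  node 2: 01100
  node 3: 00100
  node 4: 11011
  node 5: 00011
  node 6: 11011

11011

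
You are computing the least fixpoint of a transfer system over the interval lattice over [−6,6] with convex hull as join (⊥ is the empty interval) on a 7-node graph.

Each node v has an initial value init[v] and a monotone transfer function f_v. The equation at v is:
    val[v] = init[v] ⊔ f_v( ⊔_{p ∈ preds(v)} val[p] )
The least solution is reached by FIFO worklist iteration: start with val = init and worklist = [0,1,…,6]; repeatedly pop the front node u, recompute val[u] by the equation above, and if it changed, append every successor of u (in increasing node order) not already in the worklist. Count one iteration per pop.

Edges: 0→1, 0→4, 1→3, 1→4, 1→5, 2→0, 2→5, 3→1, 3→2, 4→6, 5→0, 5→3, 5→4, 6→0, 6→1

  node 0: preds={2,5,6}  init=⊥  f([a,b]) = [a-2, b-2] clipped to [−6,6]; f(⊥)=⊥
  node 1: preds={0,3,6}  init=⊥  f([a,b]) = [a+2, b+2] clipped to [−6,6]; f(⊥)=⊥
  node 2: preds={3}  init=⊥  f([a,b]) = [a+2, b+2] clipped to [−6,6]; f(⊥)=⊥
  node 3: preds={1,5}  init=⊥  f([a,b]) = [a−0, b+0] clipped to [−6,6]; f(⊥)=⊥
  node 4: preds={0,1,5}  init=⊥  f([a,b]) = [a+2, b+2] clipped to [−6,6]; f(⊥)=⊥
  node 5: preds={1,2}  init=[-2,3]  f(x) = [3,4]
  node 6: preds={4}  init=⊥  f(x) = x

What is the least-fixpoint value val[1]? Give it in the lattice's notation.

[-2,6]

Trace (20 dequeues):
  [1] u=0 | in [-2,3] | out [-4,1] | prev ⊥ | push {}
  [2] u=1 | in [-4,1] | out [-2,3] | prev ⊥ | push {}
  [3] u=2 | in ⊥ | out ⊥ | ==
  [4] u=3 | in [-2,3] | out [-2,3] | prev ⊥ | push {1,2}
  [5] u=4 | in [-4,3] | out [-2,5] | prev ⊥ | push {}
  [6] u=5 | in [-2,3] | out [-2,4] | prev [-2,3] | push {0,3,4}
  [7] u=6 | in [-2,5] | out [-2,5] | prev ⊥ | push {}
  [8] u=1 | in [-4,5] | out [-2,6] | prev [-2,3] | push {5}
  [9] u=2 | in [-2,3] | out [0,5] | prev ⊥ | push {}
  [10] u=0 | in [-2,5] | out [-4,3] | prev [-4,1] | push {1}
  [11] u=3 | in [-2,6] | out [-2,6] | prev [-2,3] | push {2}
  [12] u=4 | in [-4,6] | out [-2,6] | prev [-2,5] | push {6}
  [13] u=5 | in [-2,6] | out [-2,4] | ==
  [14] u=1 | in [-4,6] | out [-2,6] | ==
  [15] u=2 | in [-2,6] | out [0,6] | prev [0,5] | push {0,5}
  [16] u=6 | in [-2,6] | out [-2,6] | prev [-2,5] | push {1}
  [17] u=0 | in [-2,6] | out [-4,4] | prev [-4,3] | push {4}
  [18] u=5 | in [-2,6] | out [-2,4] | ==
  [19] u=1 | in [-4,6] | out [-2,6] | ==
  [20] u=4 | in [-4,6] | out [-2,6] | ==

Converged values:
  [0] [-4,4]
  [1] [-2,6]
  [2] [0,6]
  [3] [-2,6]
  [4] [-2,6]
  [5] [-2,4]
  [6] [-2,6]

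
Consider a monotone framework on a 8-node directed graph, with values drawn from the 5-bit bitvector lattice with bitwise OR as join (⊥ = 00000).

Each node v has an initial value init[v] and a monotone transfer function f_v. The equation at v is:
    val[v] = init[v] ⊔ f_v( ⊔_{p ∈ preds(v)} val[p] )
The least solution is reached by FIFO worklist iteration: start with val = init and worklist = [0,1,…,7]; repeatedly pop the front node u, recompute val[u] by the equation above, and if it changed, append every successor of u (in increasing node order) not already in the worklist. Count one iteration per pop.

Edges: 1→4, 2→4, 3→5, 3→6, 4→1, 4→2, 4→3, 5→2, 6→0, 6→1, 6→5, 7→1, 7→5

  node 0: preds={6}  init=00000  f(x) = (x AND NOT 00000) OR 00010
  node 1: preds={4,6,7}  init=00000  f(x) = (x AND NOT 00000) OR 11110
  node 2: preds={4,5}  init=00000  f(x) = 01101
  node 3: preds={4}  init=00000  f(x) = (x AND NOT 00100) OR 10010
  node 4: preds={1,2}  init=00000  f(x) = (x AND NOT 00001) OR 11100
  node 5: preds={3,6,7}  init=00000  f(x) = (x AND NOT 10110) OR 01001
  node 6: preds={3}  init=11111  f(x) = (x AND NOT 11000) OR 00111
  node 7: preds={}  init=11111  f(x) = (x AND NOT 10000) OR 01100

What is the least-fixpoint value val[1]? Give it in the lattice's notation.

Worklist (13 pops):
  #1 pop 0: in=11111 → 11111 (was 00000); enqueue []
  #2 pop 1: in=11111 → 11111 (was 00000); enqueue []
  #3 pop 2: in=00000 → 01101 (was 00000); enqueue []
  #4 pop 3: in=00000 → 10010 (was 00000); enqueue []
  #5 pop 4: in=11111 → 11110 (was 00000); enqueue [1,2,3]
  #6 pop 5: in=11111 → 01001 (was 00000); enqueue []
  #7 pop 6: in=10010 → 11111 (no change)
  #8 pop 7: in=00000 → 11111 (no change)
  #9 pop 1: in=11111 → 11111 (no change)
  #10 pop 2: in=11111 → 01101 (no change)
  #11 pop 3: in=11110 → 11010 (was 10010); enqueue [5,6]
  #12 pop 5: in=11111 → 01001 (no change)
  #13 pop 6: in=11010 → 11111 (no change)

Fixpoint:
  val[0] = 11111
  val[1] = 11111
  val[2] = 01101
  val[3] = 11010
  val[4] = 11110
  val[5] = 01001
  val[6] = 11111
  val[7] = 11111

11111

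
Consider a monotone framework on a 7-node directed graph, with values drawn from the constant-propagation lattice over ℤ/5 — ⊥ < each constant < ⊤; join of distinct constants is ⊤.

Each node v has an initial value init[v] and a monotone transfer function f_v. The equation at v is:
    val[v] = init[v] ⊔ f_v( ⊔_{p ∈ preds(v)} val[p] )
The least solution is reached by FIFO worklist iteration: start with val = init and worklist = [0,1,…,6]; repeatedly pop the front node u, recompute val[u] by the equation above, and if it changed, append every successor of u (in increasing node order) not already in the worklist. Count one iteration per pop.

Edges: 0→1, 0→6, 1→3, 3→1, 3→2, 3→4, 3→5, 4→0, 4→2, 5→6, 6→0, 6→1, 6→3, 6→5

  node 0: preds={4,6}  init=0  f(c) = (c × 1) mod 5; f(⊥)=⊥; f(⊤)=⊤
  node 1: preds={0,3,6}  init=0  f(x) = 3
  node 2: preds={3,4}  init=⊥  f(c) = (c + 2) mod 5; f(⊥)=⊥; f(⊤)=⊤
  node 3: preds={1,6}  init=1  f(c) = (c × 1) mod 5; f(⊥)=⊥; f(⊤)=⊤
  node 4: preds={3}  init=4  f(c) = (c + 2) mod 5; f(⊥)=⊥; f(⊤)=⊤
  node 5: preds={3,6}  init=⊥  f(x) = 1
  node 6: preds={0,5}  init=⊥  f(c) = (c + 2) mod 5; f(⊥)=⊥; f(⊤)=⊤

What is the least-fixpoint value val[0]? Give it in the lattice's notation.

⊤

Trace (12 dequeues):
  [1] u=0 | in 4 | out ⊤ | prev 0 | push {}
  [2] u=1 | in ⊤ | out ⊤ | prev 0 | push {}
  [3] u=2 | in ⊤ | out ⊤ | prev ⊥ | push {}
  [4] u=3 | in ⊤ | out ⊤ | prev 1 | push {1,2}
  [5] u=4 | in ⊤ | out ⊤ | prev 4 | push {0}
  [6] u=5 | in ⊤ | out 1 | prev ⊥ | push {}
  [7] u=6 | in ⊤ | out ⊤ | prev ⊥ | push {3,5}
  [8] u=1 | in ⊤ | out ⊤ | ==
  [9] u=2 | in ⊤ | out ⊤ | ==
  [10] u=0 | in ⊤ | out ⊤ | ==
  [11] u=3 | in ⊤ | out ⊤ | ==
  [12] u=5 | in ⊤ | out 1 | ==

Converged values:
  [0] ⊤
  [1] ⊤
  [2] ⊤
  [3] ⊤
  [4] ⊤
  [5] 1
  [6] ⊤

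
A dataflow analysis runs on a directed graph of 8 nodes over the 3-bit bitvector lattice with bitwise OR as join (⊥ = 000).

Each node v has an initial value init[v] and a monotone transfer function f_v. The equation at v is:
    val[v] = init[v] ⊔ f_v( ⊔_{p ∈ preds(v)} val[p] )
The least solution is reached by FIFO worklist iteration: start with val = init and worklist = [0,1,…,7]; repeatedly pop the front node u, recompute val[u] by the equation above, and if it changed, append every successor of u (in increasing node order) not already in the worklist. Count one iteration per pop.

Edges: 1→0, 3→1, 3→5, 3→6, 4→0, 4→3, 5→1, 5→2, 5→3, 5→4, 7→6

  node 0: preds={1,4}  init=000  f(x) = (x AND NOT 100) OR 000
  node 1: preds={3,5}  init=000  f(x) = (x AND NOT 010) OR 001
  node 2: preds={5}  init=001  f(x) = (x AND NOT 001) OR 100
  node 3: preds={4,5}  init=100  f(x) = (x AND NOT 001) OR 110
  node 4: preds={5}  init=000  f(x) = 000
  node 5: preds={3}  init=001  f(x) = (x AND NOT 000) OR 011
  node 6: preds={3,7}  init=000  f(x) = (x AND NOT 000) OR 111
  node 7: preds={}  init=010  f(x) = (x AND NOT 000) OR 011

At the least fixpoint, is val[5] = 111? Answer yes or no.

yes

Iteration log — 14 steps:
  step 1. node 0  ⊔preds=000  new=000  stable
  step 2. node 1  ⊔preds=101  new=101  old=000  +wl: 0
  step 3. node 2  ⊔preds=001  new=101  old=001  +wl: 
  step 4. node 3  ⊔preds=001  new=110  old=100  +wl: 1
  step 5. node 4  ⊔preds=001  new=000  stable
  step 6. node 5  ⊔preds=110  new=111  old=001  +wl: 2,3,4
  step 7. node 6  ⊔preds=110  new=111  old=000  +wl: 
  step 8. node 7  ⊔preds=000  new=011  old=010  +wl: 6
  step 9. node 0  ⊔preds=101  new=001  old=000  +wl: 
  step 10. node 1  ⊔preds=111  new=101  stable
  step 11. node 2  ⊔preds=111  new=111  old=101  +wl: 
  step 12. node 3  ⊔preds=111  new=110  stable
  step 13. node 4  ⊔preds=111  new=000  stable
  step 14. node 6  ⊔preds=111  new=111  stable

Least fixpoint reached:
  node 0: 001
  node 1: 101
  node 2: 111
  node 3: 110
  node 4: 000
  node 5: 111
  node 6: 111
  node 7: 011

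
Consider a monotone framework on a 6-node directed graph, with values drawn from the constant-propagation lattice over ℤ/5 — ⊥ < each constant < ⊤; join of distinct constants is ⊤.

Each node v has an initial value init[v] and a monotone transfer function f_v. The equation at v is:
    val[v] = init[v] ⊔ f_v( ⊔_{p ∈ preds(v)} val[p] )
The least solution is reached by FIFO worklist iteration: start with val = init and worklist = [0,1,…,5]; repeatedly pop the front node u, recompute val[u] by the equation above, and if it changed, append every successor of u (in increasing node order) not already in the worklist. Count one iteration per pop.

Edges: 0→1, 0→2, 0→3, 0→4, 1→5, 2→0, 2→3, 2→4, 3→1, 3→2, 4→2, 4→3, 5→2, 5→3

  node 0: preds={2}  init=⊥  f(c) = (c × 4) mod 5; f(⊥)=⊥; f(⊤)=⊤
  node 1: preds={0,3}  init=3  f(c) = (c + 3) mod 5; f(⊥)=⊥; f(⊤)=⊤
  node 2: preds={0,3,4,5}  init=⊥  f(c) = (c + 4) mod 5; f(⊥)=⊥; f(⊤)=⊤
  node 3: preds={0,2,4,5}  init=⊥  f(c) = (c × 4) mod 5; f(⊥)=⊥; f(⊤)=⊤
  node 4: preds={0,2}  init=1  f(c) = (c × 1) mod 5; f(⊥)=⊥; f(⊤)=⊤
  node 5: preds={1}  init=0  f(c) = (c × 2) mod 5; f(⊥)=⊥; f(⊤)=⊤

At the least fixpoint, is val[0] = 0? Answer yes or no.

Trace (12 dequeues):
  [1] u=0 | in ⊥ | out ⊥ | ==
  [2] u=1 | in ⊥ | out 3 | ==
  [3] u=2 | in ⊤ | out ⊤ | prev ⊥ | push {0}
  [4] u=3 | in ⊤ | out ⊤ | prev ⊥ | push {1,2}
  [5] u=4 | in ⊤ | out ⊤ | prev 1 | push {3}
  [6] u=5 | in 3 | out ⊤ | prev 0 | push {}
  [7] u=0 | in ⊤ | out ⊤ | prev ⊥ | push {4}
  [8] u=1 | in ⊤ | out ⊤ | prev 3 | push {5}
  [9] u=2 | in ⊤ | out ⊤ | ==
  [10] u=3 | in ⊤ | out ⊤ | ==
  [11] u=4 | in ⊤ | out ⊤ | ==
  [12] u=5 | in ⊤ | out ⊤ | ==

Converged values:
  [0] ⊤
  [1] ⊤
  [2] ⊤
  [3] ⊤
  [4] ⊤
  [5] ⊤

no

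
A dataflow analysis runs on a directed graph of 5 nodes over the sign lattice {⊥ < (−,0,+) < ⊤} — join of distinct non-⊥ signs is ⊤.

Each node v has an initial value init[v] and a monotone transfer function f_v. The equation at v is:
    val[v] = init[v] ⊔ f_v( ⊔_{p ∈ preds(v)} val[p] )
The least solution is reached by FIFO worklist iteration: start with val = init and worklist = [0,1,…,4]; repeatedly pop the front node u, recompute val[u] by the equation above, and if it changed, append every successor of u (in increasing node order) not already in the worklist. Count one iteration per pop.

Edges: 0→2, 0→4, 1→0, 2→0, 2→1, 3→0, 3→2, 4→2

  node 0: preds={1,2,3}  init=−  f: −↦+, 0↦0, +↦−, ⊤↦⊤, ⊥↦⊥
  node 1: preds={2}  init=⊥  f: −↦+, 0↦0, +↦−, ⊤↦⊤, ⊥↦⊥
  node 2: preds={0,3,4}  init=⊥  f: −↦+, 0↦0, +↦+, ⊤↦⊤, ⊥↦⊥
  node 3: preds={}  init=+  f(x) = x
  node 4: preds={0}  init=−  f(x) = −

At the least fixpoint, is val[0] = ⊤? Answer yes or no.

yes

Iteration log — 10 steps:
  step 1. node 0  ⊔preds=+  new=−  stable
  step 2. node 1  ⊔preds=⊥  new=⊥  stable
  step 3. node 2  ⊔preds=⊤  new=⊤  old=⊥  +wl: 0,1
  step 4. node 3  ⊔preds=⊥  new=+  stable
  step 5. node 4  ⊔preds=−  new=−  stable
  step 6. node 0  ⊔preds=⊤  new=⊤  old=−  +wl: 2,4
  step 7. node 1  ⊔preds=⊤  new=⊤  old=⊥  +wl: 0
  step 8. node 2  ⊔preds=⊤  new=⊤  stable
  step 9. node 4  ⊔preds=⊤  new=−  stable
  step 10. node 0  ⊔preds=⊤  new=⊤  stable

Least fixpoint reached:
  node 0: ⊤
  node 1: ⊤
  node 2: ⊤
  node 3: +
  node 4: −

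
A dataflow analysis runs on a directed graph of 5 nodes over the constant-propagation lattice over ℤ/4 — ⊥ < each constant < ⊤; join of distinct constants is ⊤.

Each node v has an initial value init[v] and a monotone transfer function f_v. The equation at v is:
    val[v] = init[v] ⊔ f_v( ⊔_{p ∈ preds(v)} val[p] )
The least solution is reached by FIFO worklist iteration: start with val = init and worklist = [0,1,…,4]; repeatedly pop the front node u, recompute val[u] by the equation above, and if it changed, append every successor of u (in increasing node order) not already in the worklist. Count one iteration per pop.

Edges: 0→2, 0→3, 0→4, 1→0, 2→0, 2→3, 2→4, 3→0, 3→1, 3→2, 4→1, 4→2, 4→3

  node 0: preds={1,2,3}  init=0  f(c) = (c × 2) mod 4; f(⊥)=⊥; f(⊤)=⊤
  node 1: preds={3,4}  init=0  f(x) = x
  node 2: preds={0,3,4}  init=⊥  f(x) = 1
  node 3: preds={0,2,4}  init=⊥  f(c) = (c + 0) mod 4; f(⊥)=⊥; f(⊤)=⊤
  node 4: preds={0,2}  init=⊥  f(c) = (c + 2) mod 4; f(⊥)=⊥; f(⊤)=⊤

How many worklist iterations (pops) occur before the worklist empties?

Worklist (11 pops):
  #1 pop 0: in=0 → 0 (no change)
  #2 pop 1: in=⊥ → 0 (no change)
  #3 pop 2: in=0 → 1 (was ⊥); enqueue [0]
  #4 pop 3: in=⊤ → ⊤ (was ⊥); enqueue [1,2]
  #5 pop 4: in=⊤ → ⊤ (was ⊥); enqueue [3]
  #6 pop 0: in=⊤ → ⊤ (was 0); enqueue [4]
  #7 pop 1: in=⊤ → ⊤ (was 0); enqueue [0]
  #8 pop 2: in=⊤ → 1 (no change)
  #9 pop 3: in=⊤ → ⊤ (no change)
  #10 pop 4: in=⊤ → ⊤ (no change)
  #11 pop 0: in=⊤ → ⊤ (no change)

Fixpoint:
  val[0] = ⊤
  val[1] = ⊤
  val[2] = 1
  val[3] = ⊤
  val[4] = ⊤

11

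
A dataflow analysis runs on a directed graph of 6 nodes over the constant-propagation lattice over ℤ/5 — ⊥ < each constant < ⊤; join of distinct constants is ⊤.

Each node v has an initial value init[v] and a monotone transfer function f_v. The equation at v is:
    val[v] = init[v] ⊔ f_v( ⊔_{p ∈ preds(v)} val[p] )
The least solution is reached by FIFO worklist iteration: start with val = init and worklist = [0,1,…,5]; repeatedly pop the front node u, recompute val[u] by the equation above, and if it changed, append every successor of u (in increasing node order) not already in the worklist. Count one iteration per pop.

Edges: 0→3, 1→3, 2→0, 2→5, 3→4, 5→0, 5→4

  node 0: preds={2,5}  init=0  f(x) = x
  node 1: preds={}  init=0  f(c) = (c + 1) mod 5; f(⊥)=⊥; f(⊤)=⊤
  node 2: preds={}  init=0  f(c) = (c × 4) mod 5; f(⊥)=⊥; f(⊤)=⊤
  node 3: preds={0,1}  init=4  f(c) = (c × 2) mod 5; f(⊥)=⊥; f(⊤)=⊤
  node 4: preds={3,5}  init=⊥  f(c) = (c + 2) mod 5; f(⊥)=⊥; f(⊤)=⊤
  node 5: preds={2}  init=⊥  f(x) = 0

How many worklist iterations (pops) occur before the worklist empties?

8

Iteration log — 8 steps:
  step 1. node 0  ⊔preds=0  new=0  stable
  step 2. node 1  ⊔preds=⊥  new=0  stable
  step 3. node 2  ⊔preds=⊥  new=0  stable
  step 4. node 3  ⊔preds=0  new=⊤  old=4  +wl: 
  step 5. node 4  ⊔preds=⊤  new=⊤  old=⊥  +wl: 
  step 6. node 5  ⊔preds=0  new=0  old=⊥  +wl: 0,4
  step 7. node 0  ⊔preds=0  new=0  stable
  step 8. node 4  ⊔preds=⊤  new=⊤  stable

Least fixpoint reached:
  node 0: 0
  node 1: 0
  node 2: 0
  node 3: ⊤
  node 4: ⊤
  node 5: 0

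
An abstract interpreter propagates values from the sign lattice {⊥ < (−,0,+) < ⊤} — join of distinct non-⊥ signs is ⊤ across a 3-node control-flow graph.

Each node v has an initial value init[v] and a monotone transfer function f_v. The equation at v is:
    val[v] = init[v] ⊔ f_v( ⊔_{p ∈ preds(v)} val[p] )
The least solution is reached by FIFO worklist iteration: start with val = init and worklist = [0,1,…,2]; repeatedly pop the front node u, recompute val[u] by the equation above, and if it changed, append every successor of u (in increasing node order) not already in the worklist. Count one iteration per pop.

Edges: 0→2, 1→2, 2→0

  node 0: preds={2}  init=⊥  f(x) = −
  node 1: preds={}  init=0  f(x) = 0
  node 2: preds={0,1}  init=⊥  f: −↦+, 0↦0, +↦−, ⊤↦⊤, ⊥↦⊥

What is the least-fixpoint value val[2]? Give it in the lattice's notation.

⊤

Iteration log — 4 steps:
  step 1. node 0  ⊔preds=⊥  new=−  old=⊥  +wl: 
  step 2. node 1  ⊔preds=⊥  new=0  stable
  step 3. node 2  ⊔preds=⊤  new=⊤  old=⊥  +wl: 0
  step 4. node 0  ⊔preds=⊤  new=−  stable

Least fixpoint reached:
  node 0: −
  node 1: 0
  node 2: ⊤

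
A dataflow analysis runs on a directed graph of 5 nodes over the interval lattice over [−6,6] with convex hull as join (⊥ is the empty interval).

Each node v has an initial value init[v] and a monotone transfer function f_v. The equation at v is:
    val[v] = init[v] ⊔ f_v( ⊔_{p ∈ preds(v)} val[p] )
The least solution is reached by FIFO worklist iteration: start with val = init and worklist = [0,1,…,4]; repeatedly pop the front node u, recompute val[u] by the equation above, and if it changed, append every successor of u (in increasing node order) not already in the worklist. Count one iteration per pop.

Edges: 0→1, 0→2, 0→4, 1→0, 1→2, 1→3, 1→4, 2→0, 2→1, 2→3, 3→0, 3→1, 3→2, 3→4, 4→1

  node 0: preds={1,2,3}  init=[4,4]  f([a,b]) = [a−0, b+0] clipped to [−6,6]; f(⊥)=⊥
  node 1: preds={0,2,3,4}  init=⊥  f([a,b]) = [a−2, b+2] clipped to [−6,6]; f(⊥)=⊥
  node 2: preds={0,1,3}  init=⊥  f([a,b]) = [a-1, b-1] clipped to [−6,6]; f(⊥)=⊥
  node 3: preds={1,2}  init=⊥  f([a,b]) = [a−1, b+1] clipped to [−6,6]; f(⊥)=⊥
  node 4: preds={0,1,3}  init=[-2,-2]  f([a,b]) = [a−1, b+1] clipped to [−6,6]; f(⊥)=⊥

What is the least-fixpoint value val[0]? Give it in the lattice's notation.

[-6,6]

Trace (12 dequeues):
  [1] u=0 | in ⊥ | out [4,4] | ==
  [2] u=1 | in [-2,4] | out [-4,6] | prev ⊥ | push {0}
  [3] u=2 | in [-4,6] | out [-5,5] | prev ⊥ | push {1}
  [4] u=3 | in [-5,6] | out [-6,6] | prev ⊥ | push {2}
  [5] u=4 | in [-6,6] | out [-6,6] | prev [-2,-2] | push {}
  [6] u=0 | in [-6,6] | out [-6,6] | prev [4,4] | push {4}
  [7] u=1 | in [-6,6] | out [-6,6] | prev [-4,6] | push {0,3}
  [8] u=2 | in [-6,6] | out [-6,5] | prev [-5,5] | push {1}
  [9] u=4 | in [-6,6] | out [-6,6] | ==
  [10] u=0 | in [-6,6] | out [-6,6] | ==
  [11] u=3 | in [-6,6] | out [-6,6] | ==
  [12] u=1 | in [-6,6] | out [-6,6] | ==

Converged values:
  [0] [-6,6]
  [1] [-6,6]
  [2] [-6,5]
  [3] [-6,6]
  [4] [-6,6]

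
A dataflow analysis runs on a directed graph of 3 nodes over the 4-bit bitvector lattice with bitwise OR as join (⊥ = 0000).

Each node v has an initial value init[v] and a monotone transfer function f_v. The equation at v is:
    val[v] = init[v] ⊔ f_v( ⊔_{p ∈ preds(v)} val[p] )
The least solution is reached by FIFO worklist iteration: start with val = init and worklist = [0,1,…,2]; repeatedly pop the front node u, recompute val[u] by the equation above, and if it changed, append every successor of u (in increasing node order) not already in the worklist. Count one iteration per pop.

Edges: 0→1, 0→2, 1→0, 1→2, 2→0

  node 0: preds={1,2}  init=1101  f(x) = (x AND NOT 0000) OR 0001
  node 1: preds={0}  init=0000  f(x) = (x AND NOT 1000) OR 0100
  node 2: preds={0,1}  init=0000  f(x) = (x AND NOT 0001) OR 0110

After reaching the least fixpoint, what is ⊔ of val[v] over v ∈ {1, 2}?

Worklist (7 pops):
  #1 pop 0: in=0000 → 1101 (no change)
  #2 pop 1: in=1101 → 0101 (was 0000); enqueue [0]
  #3 pop 2: in=1101 → 1110 (was 0000); enqueue []
  #4 pop 0: in=1111 → 1111 (was 1101); enqueue [1,2]
  #5 pop 1: in=1111 → 0111 (was 0101); enqueue [0]
  #6 pop 2: in=1111 → 1110 (no change)
  #7 pop 0: in=1111 → 1111 (no change)

Fixpoint:
  val[0] = 1111
  val[1] = 0111
  val[2] = 1110

1111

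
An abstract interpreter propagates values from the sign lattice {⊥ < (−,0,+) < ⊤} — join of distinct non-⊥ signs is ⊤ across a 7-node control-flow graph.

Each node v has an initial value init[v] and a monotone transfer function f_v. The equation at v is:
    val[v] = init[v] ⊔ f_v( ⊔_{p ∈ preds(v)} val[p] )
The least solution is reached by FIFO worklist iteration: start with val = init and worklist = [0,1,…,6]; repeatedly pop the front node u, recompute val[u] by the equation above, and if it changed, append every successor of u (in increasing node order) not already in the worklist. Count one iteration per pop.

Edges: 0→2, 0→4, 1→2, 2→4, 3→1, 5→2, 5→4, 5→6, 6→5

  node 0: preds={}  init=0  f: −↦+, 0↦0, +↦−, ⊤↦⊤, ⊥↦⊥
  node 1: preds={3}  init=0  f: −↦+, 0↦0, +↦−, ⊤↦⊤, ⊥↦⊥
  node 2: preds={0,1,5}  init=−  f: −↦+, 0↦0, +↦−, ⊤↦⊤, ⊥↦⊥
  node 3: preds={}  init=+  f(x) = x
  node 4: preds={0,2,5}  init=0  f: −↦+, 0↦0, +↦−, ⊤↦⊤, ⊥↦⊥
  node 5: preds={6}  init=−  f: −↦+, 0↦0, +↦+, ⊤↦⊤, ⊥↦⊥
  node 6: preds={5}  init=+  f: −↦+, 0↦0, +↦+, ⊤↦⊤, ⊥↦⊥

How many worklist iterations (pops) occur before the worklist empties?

10

Iteration log — 10 steps:
  step 1. node 0  ⊔preds=⊥  new=0  stable
  step 2. node 1  ⊔preds=+  new=⊤  old=0  +wl: 
  step 3. node 2  ⊔preds=⊤  new=⊤  old=−  +wl: 
  step 4. node 3  ⊔preds=⊥  new=+  stable
  step 5. node 4  ⊔preds=⊤  new=⊤  old=0  +wl: 
  step 6. node 5  ⊔preds=+  new=⊤  old=−  +wl: 2,4
  step 7. node 6  ⊔preds=⊤  new=⊤  old=+  +wl: 5
  step 8. node 2  ⊔preds=⊤  new=⊤  stable
  step 9. node 4  ⊔preds=⊤  new=⊤  stable
  step 10. node 5  ⊔preds=⊤  new=⊤  stable

Least fixpoint reached:
  node 0: 0
  node 1: ⊤
  node 2: ⊤
  node 3: +
  node 4: ⊤
  node 5: ⊤
  node 6: ⊤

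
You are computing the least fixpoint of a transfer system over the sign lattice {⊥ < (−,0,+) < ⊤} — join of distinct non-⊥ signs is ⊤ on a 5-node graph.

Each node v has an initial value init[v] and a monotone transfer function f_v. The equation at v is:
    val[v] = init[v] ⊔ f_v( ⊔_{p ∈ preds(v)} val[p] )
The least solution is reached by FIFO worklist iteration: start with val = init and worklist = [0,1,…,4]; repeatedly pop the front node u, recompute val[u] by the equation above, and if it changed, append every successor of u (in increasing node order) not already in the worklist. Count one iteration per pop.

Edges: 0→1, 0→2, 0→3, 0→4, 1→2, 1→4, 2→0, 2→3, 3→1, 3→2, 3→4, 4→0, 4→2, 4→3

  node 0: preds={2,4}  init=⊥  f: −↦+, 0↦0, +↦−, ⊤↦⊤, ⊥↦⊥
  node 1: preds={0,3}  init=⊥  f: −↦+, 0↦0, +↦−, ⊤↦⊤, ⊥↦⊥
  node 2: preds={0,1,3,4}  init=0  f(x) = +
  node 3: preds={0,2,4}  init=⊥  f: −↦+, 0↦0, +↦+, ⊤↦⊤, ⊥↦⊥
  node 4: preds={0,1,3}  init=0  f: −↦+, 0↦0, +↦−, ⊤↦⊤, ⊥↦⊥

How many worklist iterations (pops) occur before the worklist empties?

Worklist (10 pops):
  #1 pop 0: in=0 → 0 (was ⊥); enqueue []
  #2 pop 1: in=0 → 0 (was ⊥); enqueue []
  #3 pop 2: in=0 → ⊤ (was 0); enqueue [0]
  #4 pop 3: in=⊤ → ⊤ (was ⊥); enqueue [1,2]
  #5 pop 4: in=⊤ → ⊤ (was 0); enqueue [3]
  #6 pop 0: in=⊤ → ⊤ (was 0); enqueue [4]
  #7 pop 1: in=⊤ → ⊤ (was 0); enqueue []
  #8 pop 2: in=⊤ → ⊤ (no change)
  #9 pop 3: in=⊤ → ⊤ (no change)
  #10 pop 4: in=⊤ → ⊤ (no change)

Fixpoint:
  val[0] = ⊤
  val[1] = ⊤
  val[2] = ⊤
  val[3] = ⊤
  val[4] = ⊤

10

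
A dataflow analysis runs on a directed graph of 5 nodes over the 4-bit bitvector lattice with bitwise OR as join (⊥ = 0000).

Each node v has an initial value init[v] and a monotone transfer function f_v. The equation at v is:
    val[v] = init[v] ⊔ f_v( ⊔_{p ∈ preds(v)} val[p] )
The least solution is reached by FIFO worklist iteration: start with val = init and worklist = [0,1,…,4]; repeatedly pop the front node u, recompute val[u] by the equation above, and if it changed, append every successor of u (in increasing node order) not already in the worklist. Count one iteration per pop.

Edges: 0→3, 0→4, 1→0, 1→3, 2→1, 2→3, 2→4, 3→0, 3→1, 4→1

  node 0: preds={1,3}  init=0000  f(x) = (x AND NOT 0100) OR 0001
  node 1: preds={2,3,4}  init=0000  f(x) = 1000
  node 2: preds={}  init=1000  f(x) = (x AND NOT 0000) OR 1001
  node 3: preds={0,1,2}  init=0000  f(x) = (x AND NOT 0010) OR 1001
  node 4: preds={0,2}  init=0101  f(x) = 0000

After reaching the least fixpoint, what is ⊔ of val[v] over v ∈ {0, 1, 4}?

1101

Worklist (9 pops):
  #1 pop 0: in=0000 → 0001 (was 0000); enqueue []
  #2 pop 1: in=1101 → 1000 (was 0000); enqueue [0]
  #3 pop 2: in=0000 → 1001 (was 1000); enqueue [1]
  #4 pop 3: in=1001 → 1001 (was 0000); enqueue []
  #5 pop 4: in=1001 → 0101 (no change)
  #6 pop 0: in=1001 → 1001 (was 0001); enqueue [3,4]
  #7 pop 1: in=1101 → 1000 (no change)
  #8 pop 3: in=1001 → 1001 (no change)
  #9 pop 4: in=1001 → 0101 (no change)

Fixpoint:
  val[0] = 1001
  val[1] = 1000
  val[2] = 1001
  val[3] = 1001
  val[4] = 0101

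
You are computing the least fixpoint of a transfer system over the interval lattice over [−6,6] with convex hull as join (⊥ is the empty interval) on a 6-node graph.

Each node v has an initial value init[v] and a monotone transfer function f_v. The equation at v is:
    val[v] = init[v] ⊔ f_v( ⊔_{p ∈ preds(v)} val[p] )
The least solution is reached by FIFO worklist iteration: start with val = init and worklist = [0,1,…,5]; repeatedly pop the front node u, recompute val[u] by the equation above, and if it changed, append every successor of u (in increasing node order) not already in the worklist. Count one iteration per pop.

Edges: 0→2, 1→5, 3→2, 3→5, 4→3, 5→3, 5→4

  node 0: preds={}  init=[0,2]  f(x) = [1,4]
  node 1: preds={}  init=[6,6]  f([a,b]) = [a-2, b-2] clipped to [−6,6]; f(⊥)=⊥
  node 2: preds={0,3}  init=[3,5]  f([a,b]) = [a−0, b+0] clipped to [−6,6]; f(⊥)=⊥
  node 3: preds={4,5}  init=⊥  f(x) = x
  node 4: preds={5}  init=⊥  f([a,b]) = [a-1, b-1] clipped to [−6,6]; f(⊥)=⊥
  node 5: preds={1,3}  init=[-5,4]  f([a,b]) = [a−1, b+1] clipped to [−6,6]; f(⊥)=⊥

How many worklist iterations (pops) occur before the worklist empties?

Worklist (12 pops):
  #1 pop 0: in=⊥ → [0,4] (was [0,2]); enqueue []
  #2 pop 1: in=⊥ → [6,6] (no change)
  #3 pop 2: in=[0,4] → [0,5] (was [3,5]); enqueue []
  #4 pop 3: in=[-5,4] → [-5,4] (was ⊥); enqueue [2]
  #5 pop 4: in=[-5,4] → [-6,3] (was ⊥); enqueue [3]
  #6 pop 5: in=[-5,6] → [-6,6] (was [-5,4]); enqueue [4]
  #7 pop 2: in=[-5,4] → [-5,5] (was [0,5]); enqueue []
  #8 pop 3: in=[-6,6] → [-6,6] (was [-5,4]); enqueue [2,5]
  #9 pop 4: in=[-6,6] → [-6,5] (was [-6,3]); enqueue [3]
  #10 pop 2: in=[-6,6] → [-6,6] (was [-5,5]); enqueue []
  #11 pop 5: in=[-6,6] → [-6,6] (no change)
  #12 pop 3: in=[-6,6] → [-6,6] (no change)

Fixpoint:
  val[0] = [0,4]
  val[1] = [6,6]
  val[2] = [-6,6]
  val[3] = [-6,6]
  val[4] = [-6,5]
  val[5] = [-6,6]

12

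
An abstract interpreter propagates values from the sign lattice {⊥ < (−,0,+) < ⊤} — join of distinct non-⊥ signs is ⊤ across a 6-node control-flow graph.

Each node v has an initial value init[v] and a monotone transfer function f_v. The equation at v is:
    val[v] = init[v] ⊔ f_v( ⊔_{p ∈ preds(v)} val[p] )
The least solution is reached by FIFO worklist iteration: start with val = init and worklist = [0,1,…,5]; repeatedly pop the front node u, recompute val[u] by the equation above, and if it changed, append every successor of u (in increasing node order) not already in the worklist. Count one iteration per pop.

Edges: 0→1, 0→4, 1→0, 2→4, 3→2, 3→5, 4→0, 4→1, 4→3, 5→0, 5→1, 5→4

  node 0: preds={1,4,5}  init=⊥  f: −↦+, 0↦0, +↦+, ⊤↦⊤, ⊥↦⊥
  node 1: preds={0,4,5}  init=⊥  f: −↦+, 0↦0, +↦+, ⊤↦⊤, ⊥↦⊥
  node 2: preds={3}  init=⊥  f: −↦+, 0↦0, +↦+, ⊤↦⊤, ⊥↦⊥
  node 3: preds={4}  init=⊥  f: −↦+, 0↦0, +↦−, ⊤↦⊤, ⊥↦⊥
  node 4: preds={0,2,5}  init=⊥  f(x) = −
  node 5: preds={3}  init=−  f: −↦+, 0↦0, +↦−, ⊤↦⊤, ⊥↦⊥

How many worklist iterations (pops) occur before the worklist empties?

Worklist (13 pops):
  #1 pop 0: in=− → + (was ⊥); enqueue []
  #2 pop 1: in=⊤ → ⊤ (was ⊥); enqueue [0]
  #3 pop 2: in=⊥ → ⊥ (no change)
  #4 pop 3: in=⊥ → ⊥ (no change)
  #5 pop 4: in=⊤ → − (was ⊥); enqueue [1,3]
  #6 pop 5: in=⊥ → − (no change)
  #7 pop 0: in=⊤ → ⊤ (was +); enqueue [4]
  #8 pop 1: in=⊤ → ⊤ (no change)
  #9 pop 3: in=− → + (was ⊥); enqueue [2,5]
  #10 pop 4: in=⊤ → − (no change)
  #11 pop 2: in=+ → + (was ⊥); enqueue [4]
  #12 pop 5: in=+ → − (no change)
  #13 pop 4: in=⊤ → − (no change)

Fixpoint:
  val[0] = ⊤
  val[1] = ⊤
  val[2] = +
  val[3] = +
  val[4] = −
  val[5] = −

13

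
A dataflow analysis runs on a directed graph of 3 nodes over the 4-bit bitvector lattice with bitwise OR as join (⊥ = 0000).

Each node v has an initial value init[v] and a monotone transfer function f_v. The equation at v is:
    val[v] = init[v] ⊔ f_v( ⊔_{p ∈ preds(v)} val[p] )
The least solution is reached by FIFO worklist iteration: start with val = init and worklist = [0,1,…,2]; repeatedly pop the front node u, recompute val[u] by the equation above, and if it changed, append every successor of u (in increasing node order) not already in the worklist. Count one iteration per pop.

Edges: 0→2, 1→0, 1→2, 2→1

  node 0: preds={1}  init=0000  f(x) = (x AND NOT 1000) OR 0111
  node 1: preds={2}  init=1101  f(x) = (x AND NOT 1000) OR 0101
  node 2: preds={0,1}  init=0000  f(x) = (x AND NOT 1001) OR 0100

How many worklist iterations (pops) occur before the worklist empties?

6

Trace (6 dequeues):
  [1] u=0 | in 1101 | out 0111 | prev 0000 | push {}
  [2] u=1 | in 0000 | out 1101 | ==
  [3] u=2 | in 1111 | out 0110 | prev 0000 | push {1}
  [4] u=1 | in 0110 | out 1111 | prev 1101 | push {0,2}
  [5] u=0 | in 1111 | out 0111 | ==
  [6] u=2 | in 1111 | out 0110 | ==

Converged values:
  [0] 0111
  [1] 1111
  [2] 0110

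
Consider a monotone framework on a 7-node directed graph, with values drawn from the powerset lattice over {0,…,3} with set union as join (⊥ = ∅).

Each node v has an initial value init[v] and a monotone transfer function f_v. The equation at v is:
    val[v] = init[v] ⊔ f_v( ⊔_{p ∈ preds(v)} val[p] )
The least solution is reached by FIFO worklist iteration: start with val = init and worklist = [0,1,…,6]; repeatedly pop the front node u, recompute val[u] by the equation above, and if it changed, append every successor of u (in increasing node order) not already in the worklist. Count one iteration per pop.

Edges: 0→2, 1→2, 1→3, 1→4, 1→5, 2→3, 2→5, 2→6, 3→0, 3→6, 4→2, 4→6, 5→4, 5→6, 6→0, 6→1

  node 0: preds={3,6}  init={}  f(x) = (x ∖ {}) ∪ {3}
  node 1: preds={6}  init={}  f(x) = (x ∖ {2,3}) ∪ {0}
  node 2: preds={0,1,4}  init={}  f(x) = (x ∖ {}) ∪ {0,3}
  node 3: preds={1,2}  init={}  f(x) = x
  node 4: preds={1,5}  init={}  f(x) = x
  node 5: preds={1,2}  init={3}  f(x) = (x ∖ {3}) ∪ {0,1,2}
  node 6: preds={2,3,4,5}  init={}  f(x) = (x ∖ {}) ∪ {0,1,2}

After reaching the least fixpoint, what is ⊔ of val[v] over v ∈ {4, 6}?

{0,1,2,3}

Trace (17 dequeues):
  [1] u=0 | in {} | out {3} | prev {} | push {}
  [2] u=1 | in {} | out {0} | prev {} | push {}
  [3] u=2 | in {0,3} | out {0,3} | prev {} | push {}
  [4] u=3 | in {0,3} | out {0,3} | prev {} | push {0}
  [5] u=4 | in {0,3} | out {0,3} | prev {} | push {2}
  [6] u=5 | in {0,3} | out {0,1,2,3} | prev {3} | push {4}
  [7] u=6 | in {0,1,2,3} | out {0,1,2,3} | prev {} | push {1}
  [8] u=0 | in {0,1,2,3} | out {0,1,2,3} | prev {3} | push {}
  [9] u=2 | in {0,1,2,3} | out {0,1,2,3} | prev {0,3} | push {3,5,6}
  [10] u=4 | in {0,1,2,3} | out {0,1,2,3} | prev {0,3} | push {2}
  [11] u=1 | in {0,1,2,3} | out {0,1} | prev {0} | push {4}
  [12] u=3 | in {0,1,2,3} | out {0,1,2,3} | prev {0,3} | push {0}
  [13] u=5 | in {0,1,2,3} | out {0,1,2,3} | ==
  [14] u=6 | in {0,1,2,3} | out {0,1,2,3} | ==
  [15] u=2 | in {0,1,2,3} | out {0,1,2,3} | ==
  [16] u=4 | in {0,1,2,3} | out {0,1,2,3} | ==
  [17] u=0 | in {0,1,2,3} | out {0,1,2,3} | ==

Converged values:
  [0] {0,1,2,3}
  [1] {0,1}
  [2] {0,1,2,3}
  [3] {0,1,2,3}
  [4] {0,1,2,3}
  [5] {0,1,2,3}
  [6] {0,1,2,3}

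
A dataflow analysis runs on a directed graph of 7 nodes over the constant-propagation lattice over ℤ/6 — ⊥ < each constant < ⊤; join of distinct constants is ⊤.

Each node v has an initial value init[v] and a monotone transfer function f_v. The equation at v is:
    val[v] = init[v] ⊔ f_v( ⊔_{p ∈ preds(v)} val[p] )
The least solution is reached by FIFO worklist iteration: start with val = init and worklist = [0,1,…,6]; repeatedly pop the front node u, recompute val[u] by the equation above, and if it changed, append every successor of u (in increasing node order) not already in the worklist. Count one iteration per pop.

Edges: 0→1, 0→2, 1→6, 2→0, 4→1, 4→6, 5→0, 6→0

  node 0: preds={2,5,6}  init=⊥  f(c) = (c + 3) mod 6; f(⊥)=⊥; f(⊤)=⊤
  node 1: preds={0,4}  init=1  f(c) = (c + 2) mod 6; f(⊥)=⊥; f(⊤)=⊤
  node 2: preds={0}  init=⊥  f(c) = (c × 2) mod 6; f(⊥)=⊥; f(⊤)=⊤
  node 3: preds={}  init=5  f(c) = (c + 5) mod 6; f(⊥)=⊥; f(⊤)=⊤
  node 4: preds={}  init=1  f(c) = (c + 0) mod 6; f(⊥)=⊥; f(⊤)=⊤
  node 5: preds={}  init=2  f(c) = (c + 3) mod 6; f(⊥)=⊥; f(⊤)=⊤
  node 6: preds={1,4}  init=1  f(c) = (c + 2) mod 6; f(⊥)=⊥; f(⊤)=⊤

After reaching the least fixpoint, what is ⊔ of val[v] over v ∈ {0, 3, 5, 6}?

Trace (8 dequeues):
  [1] u=0 | in ⊤ | out ⊤ | prev ⊥ | push {}
  [2] u=1 | in ⊤ | out ⊤ | prev 1 | push {}
  [3] u=2 | in ⊤ | out ⊤ | prev ⊥ | push {0}
  [4] u=3 | in ⊥ | out 5 | ==
  [5] u=4 | in ⊥ | out 1 | ==
  [6] u=5 | in ⊥ | out 2 | ==
  [7] u=6 | in ⊤ | out ⊤ | prev 1 | push {}
  [8] u=0 | in ⊤ | out ⊤ | ==

Converged values:
  [0] ⊤
  [1] ⊤
  [2] ⊤
  [3] 5
  [4] 1
  [5] 2
  [6] ⊤

⊤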